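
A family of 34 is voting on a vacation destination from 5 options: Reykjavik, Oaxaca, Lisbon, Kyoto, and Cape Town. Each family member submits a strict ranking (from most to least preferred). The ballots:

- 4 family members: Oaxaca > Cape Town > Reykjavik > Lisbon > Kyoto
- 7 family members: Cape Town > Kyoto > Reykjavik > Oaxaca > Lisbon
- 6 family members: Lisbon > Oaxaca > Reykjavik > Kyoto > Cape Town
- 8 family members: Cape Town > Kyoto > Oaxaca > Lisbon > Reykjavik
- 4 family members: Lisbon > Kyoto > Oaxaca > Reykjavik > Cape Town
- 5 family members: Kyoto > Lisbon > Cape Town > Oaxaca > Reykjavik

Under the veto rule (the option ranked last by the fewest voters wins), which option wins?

Last-place votes: Reykjavik 13, Oaxaca 0, Lisbon 7, Kyoto 4, Cape Town 10.
Oaxaca is ranked last by the fewest voters, so Oaxaca wins.

Oaxaca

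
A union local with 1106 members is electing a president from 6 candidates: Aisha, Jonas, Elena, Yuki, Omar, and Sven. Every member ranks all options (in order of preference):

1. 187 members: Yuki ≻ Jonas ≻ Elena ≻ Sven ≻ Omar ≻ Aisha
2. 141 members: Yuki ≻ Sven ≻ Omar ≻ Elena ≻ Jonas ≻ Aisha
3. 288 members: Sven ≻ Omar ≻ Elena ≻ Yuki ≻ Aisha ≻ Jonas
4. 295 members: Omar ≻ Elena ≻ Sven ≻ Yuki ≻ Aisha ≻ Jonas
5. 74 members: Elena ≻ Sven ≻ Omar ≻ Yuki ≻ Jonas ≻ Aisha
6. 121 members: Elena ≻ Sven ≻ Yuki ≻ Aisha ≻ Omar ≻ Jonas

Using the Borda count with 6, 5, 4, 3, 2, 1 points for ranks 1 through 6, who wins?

Aisha: 187·1 + 141·1 + 288·2 + 295·2 + 74·1 + 121·3 = 1931
Jonas: 187·5 + 141·2 + 288·1 + 295·1 + 74·2 + 121·1 = 2069
Elena: 187·4 + 141·3 + 288·4 + 295·5 + 74·6 + 121·6 = 4968
Yuki: 187·6 + 141·6 + 288·3 + 295·3 + 74·3 + 121·4 = 4423
Omar: 187·2 + 141·4 + 288·5 + 295·6 + 74·4 + 121·2 = 4686
Sven: 187·3 + 141·5 + 288·6 + 295·4 + 74·5 + 121·5 = 5149
Sven has the highest Borda score (5149).

Sven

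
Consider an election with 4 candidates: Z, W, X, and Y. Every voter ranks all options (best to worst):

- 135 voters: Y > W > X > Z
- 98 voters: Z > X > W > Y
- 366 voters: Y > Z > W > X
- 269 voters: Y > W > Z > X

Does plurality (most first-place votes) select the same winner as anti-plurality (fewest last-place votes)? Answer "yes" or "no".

no

Plurality — first-place votes: Z 98, W 0, X 0, Y 770. Winner: Y.
Anti-plurality — last-place votes: Z 135, W 0, X 635, Y 98. Winner: W.
The two methods disagree.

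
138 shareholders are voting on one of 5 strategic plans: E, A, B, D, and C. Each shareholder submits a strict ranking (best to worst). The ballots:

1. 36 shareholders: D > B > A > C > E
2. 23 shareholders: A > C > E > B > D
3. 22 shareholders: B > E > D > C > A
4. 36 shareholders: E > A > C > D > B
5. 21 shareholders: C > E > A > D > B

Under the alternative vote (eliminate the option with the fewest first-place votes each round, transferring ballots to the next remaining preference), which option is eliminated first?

C

Round 1: E 36, A 23, B 22, D 36, C 21. Eliminate C.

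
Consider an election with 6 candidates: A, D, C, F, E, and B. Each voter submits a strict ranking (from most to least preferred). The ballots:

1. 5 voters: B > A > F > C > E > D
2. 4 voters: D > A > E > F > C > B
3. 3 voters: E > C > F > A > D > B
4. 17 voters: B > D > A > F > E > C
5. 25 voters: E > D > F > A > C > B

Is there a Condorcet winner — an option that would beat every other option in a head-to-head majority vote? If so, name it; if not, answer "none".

E vs A: 28–26 for E.
E vs D: 33–21 for E.
E vs C: 49–5 for E.
E vs F: 32–22 for E.
E vs B: 32–22 for E.
E beats every other option head-to-head.

E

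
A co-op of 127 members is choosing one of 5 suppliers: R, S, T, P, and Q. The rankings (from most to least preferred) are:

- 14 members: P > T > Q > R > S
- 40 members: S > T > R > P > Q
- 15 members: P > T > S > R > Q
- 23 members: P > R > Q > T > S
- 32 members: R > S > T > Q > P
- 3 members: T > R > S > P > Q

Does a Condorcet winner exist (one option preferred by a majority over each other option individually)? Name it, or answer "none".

Checking pairwise contests:
T beats R 72–55.
R beats S 72–55.
S beats T 72–55.
R beats P 75–52.
R beats Q 113–14.
Every option loses at least one head-to-head, so there is no Condorcet winner.

none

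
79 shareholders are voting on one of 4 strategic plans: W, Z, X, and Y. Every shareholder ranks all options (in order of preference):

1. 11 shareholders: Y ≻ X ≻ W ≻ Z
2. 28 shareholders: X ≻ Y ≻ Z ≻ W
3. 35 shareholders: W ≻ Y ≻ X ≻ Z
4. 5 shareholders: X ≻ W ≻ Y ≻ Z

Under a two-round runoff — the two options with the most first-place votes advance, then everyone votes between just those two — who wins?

X

Round 1 first-place votes: W 35, Z 0, X 33, Y 11.
W and X advance.
Runoff: W is preferred to X by 35 voters; X by 44.
X wins the runoff.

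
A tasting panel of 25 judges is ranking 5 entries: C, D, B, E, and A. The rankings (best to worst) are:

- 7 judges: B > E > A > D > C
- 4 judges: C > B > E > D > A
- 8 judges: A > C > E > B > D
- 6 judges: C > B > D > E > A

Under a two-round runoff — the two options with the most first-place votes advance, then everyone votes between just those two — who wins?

A

Round 1 first-place votes: C 10, D 0, B 7, E 0, A 8.
C and A advance.
Runoff: C is preferred to A by 10 voters; A by 15.
A wins the runoff.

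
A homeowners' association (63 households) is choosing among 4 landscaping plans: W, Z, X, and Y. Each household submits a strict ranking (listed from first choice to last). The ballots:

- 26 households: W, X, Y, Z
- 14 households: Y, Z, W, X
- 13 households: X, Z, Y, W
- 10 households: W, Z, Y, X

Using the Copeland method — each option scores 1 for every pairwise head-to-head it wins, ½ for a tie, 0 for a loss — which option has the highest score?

W

W: beats Z, X, and Y → score 3.
Z: loses to W, X, and Y → score 0.
X: beats Z and Y; loses to W → score 2.
Y: beats Z; loses to W and X → score 1.
W has the best pairwise record.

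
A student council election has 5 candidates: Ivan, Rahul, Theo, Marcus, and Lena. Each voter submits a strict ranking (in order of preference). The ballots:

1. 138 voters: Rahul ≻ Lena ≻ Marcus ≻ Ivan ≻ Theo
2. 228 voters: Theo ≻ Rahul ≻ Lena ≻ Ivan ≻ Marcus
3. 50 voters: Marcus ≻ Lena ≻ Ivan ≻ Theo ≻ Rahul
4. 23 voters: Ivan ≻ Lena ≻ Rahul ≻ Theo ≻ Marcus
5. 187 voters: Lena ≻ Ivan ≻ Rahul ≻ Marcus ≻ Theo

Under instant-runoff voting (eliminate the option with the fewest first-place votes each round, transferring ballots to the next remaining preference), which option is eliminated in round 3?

Round 1: Ivan 23, Rahul 138, Theo 228, Marcus 50, Lena 187. Eliminate Ivan.
Round 2: Rahul 138, Theo 228, Marcus 50, Lena 210. Eliminate Marcus.
Round 3: Rahul 138, Theo 228, Lena 260. Eliminate Rahul.

Rahul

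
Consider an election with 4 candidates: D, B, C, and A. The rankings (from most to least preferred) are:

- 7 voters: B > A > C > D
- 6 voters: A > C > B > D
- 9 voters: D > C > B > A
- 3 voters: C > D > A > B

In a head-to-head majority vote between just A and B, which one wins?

B

Voters preferring A to B: 9; preferring B to A: 16.
B wins the head-to-head.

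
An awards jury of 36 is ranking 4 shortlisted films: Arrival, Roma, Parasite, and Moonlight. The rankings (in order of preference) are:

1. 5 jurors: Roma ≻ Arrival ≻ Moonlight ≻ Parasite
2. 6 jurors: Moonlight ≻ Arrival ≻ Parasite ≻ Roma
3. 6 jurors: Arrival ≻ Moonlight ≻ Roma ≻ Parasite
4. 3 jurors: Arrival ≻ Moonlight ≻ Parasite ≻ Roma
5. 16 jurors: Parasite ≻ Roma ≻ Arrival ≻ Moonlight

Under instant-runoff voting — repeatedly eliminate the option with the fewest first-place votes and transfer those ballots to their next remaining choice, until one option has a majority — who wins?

Arrival

Round 1: Arrival 9, Roma 5, Parasite 16, Moonlight 6. Eliminate Roma.
Round 2: Arrival 14, Parasite 16, Moonlight 6. Eliminate Moonlight.
Round 3: Arrival 20, Parasite 16. Arrival has a majority.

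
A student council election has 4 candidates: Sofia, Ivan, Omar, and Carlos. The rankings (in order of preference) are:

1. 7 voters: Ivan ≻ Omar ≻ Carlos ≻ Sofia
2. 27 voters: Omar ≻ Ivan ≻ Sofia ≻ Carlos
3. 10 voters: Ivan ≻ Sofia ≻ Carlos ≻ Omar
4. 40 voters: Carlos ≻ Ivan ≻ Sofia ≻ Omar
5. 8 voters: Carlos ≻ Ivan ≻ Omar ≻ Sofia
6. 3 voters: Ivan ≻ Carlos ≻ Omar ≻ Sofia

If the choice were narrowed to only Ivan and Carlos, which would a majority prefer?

Voters preferring Ivan to Carlos: 47; preferring Carlos to Ivan: 48.
Carlos wins the head-to-head.

Carlos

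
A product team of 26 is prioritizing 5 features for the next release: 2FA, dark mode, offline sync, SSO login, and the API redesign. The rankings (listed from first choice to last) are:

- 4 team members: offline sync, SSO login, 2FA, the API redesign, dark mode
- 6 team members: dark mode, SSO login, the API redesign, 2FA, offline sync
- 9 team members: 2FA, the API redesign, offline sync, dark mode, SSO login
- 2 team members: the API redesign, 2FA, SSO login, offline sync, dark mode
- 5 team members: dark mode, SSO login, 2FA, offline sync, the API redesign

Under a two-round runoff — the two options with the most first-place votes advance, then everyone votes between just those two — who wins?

2FA

Round 1 first-place votes: 2FA 9, dark mode 11, offline sync 4, SSO login 0, the API redesign 2.
dark mode and 2FA advance.
Runoff: dark mode is preferred to 2FA by 11 voters; 2FA by 15.
2FA wins the runoff.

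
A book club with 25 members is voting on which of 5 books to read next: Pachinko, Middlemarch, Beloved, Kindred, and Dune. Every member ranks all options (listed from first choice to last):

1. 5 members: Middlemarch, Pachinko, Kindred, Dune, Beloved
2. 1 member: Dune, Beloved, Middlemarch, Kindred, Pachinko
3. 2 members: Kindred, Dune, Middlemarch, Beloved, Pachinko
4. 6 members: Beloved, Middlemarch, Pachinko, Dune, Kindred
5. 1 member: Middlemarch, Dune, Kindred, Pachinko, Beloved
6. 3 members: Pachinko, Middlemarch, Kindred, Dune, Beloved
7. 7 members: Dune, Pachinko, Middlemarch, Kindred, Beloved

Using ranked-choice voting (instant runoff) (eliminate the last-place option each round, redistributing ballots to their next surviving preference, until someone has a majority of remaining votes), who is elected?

Round 1: Pachinko 3, Middlemarch 6, Beloved 6, Kindred 2, Dune 8. Eliminate Kindred.
Round 2: Pachinko 3, Middlemarch 6, Beloved 6, Dune 10. Eliminate Pachinko.
Round 3: Middlemarch 9, Beloved 6, Dune 10. Eliminate Beloved.
Round 4: Middlemarch 15, Dune 10. Middlemarch has a majority.

Middlemarch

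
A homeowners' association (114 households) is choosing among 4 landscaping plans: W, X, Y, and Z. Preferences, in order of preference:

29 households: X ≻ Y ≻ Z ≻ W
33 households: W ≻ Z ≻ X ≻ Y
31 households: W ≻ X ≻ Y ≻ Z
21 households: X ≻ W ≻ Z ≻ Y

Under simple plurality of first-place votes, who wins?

W

First-place votes: W 64, X 50, Y 0, Z 0.
W has the most first-place votes.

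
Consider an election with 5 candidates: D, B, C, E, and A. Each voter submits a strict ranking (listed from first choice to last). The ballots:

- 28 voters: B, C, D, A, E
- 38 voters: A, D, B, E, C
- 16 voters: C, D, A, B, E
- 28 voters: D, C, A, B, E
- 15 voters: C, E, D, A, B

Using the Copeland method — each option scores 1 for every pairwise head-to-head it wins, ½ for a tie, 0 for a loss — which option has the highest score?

D: beats B, C, E, and A → score 4.
B: beats C and E; loses to D and A → score 2.
C: beats E and A; loses to D and B → score 2.
E: loses to D, B, C, and A → score 0.
A: beats B and E; loses to D and C → score 2.
D has the best pairwise record.

D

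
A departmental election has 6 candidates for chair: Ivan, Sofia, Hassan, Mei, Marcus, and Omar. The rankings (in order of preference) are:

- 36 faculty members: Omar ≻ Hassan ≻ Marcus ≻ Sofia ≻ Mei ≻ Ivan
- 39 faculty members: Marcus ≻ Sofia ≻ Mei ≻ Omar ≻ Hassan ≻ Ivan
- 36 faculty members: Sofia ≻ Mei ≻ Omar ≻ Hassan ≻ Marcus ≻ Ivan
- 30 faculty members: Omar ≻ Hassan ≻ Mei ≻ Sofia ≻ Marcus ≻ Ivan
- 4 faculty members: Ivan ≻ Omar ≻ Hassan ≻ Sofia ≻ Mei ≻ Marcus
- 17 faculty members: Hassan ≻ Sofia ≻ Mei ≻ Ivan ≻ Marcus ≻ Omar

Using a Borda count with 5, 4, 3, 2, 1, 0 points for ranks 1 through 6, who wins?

Ivan: 36·0 + 39·0 + 36·0 + 30·0 + 4·5 + 17·2 = 54
Sofia: 36·2 + 39·4 + 36·5 + 30·2 + 4·2 + 17·4 = 544
Hassan: 36·4 + 39·1 + 36·2 + 30·4 + 4·3 + 17·5 = 472
Mei: 36·1 + 39·3 + 36·4 + 30·3 + 4·1 + 17·3 = 442
Marcus: 36·3 + 39·5 + 36·1 + 30·1 + 4·0 + 17·1 = 386
Omar: 36·5 + 39·2 + 36·3 + 30·5 + 4·4 + 17·0 = 532
Sofia has the highest Borda score (544).

Sofia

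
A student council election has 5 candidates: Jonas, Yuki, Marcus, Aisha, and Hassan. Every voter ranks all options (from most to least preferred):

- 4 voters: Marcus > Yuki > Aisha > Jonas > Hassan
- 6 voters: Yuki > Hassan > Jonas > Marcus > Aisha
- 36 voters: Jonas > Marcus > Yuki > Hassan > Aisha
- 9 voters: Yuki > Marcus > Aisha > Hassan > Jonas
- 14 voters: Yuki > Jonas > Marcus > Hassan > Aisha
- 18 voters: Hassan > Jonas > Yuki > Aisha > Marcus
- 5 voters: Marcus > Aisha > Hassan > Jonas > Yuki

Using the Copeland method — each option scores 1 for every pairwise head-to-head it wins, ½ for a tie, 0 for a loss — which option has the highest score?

Jonas

Jonas: beats Yuki, Marcus, Aisha, and Hassan → score 4.
Yuki: beats Marcus, Aisha, and Hassan; loses to Jonas → score 3.
Marcus: beats Aisha and Hassan; loses to Jonas and Yuki → score 2.
Aisha: loses to Jonas, Yuki, Marcus, and Hassan → score 0.
Hassan: beats Aisha; loses to Jonas, Yuki, and Marcus → score 1.
Jonas has the best pairwise record.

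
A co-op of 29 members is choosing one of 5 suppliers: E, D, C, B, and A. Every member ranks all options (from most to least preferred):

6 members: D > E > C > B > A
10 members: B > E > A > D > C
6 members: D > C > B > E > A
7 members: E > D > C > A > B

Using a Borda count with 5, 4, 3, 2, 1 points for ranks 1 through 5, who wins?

E

E: 6·4 + 10·4 + 6·2 + 7·5 = 111
D: 6·5 + 10·2 + 6·5 + 7·4 = 108
C: 6·3 + 10·1 + 6·4 + 7·3 = 73
B: 6·2 + 10·5 + 6·3 + 7·1 = 87
A: 6·1 + 10·3 + 6·1 + 7·2 = 56
E has the highest Borda score (111).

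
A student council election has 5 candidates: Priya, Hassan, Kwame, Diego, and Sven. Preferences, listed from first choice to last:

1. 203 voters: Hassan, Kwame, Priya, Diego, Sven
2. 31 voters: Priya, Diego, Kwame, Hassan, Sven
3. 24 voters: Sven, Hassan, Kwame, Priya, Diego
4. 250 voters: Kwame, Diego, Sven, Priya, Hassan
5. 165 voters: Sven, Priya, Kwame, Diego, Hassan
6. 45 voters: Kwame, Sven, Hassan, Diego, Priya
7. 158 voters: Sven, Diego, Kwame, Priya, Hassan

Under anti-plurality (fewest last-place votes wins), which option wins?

Last-place votes: Priya 45, Hassan 573, Kwame 0, Diego 24, Sven 234.
Kwame is ranked last by the fewest voters, so Kwame wins.

Kwame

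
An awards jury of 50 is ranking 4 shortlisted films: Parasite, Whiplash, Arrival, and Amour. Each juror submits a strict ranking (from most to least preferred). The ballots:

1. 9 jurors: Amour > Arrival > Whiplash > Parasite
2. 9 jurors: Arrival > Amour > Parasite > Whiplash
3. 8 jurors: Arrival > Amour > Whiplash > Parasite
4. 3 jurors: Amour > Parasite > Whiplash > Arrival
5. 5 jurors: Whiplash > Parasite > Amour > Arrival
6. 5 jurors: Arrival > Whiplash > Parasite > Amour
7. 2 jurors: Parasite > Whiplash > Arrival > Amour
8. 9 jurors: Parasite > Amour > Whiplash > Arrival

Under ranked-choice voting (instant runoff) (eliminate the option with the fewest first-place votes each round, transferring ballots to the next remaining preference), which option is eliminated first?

Round 1: Parasite 11, Whiplash 5, Arrival 22, Amour 12. Eliminate Whiplash.

Whiplash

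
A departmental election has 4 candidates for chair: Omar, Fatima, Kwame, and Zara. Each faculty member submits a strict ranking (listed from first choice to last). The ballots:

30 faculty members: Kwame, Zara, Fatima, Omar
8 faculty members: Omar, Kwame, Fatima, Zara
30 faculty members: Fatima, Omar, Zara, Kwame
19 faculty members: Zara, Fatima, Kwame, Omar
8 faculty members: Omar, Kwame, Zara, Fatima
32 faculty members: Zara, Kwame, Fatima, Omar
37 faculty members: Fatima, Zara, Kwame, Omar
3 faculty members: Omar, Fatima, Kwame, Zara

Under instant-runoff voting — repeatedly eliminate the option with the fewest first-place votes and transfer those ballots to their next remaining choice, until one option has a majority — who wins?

Zara

Round 1: Omar 19, Fatima 67, Kwame 30, Zara 51. Eliminate Omar.
Round 2: Fatima 70, Kwame 46, Zara 51. Eliminate Kwame.
Round 3: Fatima 78, Zara 89. Zara has a majority.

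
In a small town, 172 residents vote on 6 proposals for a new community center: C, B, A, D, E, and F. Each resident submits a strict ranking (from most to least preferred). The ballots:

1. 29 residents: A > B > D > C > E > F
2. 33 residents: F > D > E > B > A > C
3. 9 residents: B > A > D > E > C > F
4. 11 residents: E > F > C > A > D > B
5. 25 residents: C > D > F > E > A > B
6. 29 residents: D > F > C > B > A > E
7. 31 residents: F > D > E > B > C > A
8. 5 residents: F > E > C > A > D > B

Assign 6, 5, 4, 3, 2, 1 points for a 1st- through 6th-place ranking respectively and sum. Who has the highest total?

D

C: 29·3 + 33·1 + 9·2 + 11·4 + 25·6 + 29·4 + 31·2 + 5·4 = 530
B: 29·5 + 33·3 + 9·6 + 11·1 + 25·1 + 29·3 + 31·3 + 5·1 = 519
A: 29·6 + 33·2 + 9·5 + 11·3 + 25·2 + 29·2 + 31·1 + 5·3 = 472
D: 29·4 + 33·5 + 9·4 + 11·2 + 25·5 + 29·6 + 31·5 + 5·2 = 803
E: 29·2 + 33·4 + 9·3 + 11·6 + 25·3 + 29·1 + 31·4 + 5·5 = 536
F: 29·1 + 33·6 + 9·1 + 11·5 + 25·4 + 29·5 + 31·6 + 5·6 = 752
D has the highest Borda score (803).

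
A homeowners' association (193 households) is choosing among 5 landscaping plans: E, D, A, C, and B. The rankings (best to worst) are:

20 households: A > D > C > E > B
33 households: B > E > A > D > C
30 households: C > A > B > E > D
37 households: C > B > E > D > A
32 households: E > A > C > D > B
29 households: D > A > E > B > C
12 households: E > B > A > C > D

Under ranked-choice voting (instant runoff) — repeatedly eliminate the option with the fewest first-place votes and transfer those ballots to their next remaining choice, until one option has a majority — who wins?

Round 1: E 44, D 29, A 20, C 67, B 33. Eliminate A.
Round 2: E 44, D 49, C 67, B 33. Eliminate B.
Round 3: E 77, D 49, C 67. Eliminate D.
Round 4: E 106, C 87. E has a majority.

E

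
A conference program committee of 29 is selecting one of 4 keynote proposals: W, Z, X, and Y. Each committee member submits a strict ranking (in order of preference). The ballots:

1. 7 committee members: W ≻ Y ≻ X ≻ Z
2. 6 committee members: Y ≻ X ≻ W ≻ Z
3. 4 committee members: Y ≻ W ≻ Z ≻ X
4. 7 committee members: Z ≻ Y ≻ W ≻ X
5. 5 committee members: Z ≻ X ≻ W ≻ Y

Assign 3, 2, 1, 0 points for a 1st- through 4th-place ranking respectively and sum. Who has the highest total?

Y

W: 7·3 + 6·1 + 4·2 + 7·1 + 5·1 = 47
Z: 7·0 + 6·0 + 4·1 + 7·3 + 5·3 = 40
X: 7·1 + 6·2 + 4·0 + 7·0 + 5·2 = 29
Y: 7·2 + 6·3 + 4·3 + 7·2 + 5·0 = 58
Y has the highest Borda score (58).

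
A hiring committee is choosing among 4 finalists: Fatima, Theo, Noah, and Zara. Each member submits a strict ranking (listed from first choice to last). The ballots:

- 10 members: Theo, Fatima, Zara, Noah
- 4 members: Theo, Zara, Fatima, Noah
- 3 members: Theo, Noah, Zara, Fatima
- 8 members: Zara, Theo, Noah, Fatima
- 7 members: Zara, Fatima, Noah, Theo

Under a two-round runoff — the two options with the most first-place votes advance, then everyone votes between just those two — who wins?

Theo

Round 1 first-place votes: Fatima 0, Theo 17, Noah 0, Zara 15.
Theo and Zara advance.
Runoff: Theo is preferred to Zara by 17 voters; Zara by 15.
Theo wins the runoff.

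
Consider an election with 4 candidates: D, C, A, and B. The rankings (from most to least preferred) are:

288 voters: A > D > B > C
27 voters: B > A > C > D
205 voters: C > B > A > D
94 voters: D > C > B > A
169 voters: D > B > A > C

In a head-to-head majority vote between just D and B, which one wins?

Voters preferring D to B: 551; preferring B to D: 232.
D wins the head-to-head.

D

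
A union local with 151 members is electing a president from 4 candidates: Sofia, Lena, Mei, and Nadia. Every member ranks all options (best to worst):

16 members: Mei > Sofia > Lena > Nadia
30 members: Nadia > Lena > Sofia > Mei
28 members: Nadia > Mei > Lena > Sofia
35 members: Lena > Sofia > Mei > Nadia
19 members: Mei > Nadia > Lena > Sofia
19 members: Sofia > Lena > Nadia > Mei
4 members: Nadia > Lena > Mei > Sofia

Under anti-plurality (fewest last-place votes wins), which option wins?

Lena

Last-place votes: Sofia 51, Lena 0, Mei 49, Nadia 51.
Lena is ranked last by the fewest voters, so Lena wins.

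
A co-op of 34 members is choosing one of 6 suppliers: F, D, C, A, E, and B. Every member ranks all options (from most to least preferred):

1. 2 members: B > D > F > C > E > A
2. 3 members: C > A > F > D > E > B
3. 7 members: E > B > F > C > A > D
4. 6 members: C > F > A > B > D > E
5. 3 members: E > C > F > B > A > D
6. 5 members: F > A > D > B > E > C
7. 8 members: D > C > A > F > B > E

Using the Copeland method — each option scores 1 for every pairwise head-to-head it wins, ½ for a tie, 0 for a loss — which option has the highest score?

C

F: beats D, A, E, and B; loses to C → score 4.
D: beats E; loses to F, C, A, and B → score 1.
C: beats F, D, A, E, and B → score 5.
A: beats D, E, and B; loses to F and C → score 3.
E: loses to F, D, C, A, and B → score 0.
B: beats D and E; loses to F, C, and A → score 2.
C has the best pairwise record.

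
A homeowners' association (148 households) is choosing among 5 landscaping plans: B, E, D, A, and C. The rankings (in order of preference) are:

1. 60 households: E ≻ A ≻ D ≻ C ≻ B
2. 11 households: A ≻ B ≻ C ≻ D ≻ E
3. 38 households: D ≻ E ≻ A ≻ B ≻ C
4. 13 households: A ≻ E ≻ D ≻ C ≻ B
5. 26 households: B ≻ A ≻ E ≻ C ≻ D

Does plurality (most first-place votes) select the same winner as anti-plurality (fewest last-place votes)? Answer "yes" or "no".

Plurality — first-place votes: B 26, E 60, D 38, A 24, C 0. Winner: E.
Anti-plurality — last-place votes: B 73, E 11, D 26, A 0, C 38. Winner: A.
The two methods disagree.

no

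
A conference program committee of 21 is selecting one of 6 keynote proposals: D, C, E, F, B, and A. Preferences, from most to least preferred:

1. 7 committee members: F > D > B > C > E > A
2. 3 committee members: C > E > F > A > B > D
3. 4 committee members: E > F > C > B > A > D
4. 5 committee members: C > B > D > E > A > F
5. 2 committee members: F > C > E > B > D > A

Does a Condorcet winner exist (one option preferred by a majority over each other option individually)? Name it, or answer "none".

Checking pairwise contests:
C beats D 14–7.
F beats C 13–8.
D beats E 12–9.
E beats F 12–9.
C beats B 14–7.
D beats A 14–7.
Every option loses at least one head-to-head, so there is no Condorcet winner.

none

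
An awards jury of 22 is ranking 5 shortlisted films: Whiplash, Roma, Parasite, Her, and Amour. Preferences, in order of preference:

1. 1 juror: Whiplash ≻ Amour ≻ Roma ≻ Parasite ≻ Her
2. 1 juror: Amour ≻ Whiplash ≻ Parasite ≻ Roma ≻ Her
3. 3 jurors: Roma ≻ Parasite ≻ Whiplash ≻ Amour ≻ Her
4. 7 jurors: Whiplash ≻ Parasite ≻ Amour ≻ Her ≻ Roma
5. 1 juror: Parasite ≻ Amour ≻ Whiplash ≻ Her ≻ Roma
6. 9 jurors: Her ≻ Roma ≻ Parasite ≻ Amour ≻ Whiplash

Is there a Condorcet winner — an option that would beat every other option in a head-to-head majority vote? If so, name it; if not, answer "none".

Checking pairwise contests:
Roma beats Whiplash 12–10.
Her beats Roma 17–5.
Roma beats Parasite 13–9.
Whiplash beats Her 13–9.
Roma beats Amour 12–10.
Every option loses at least one head-to-head, so there is no Condorcet winner.

none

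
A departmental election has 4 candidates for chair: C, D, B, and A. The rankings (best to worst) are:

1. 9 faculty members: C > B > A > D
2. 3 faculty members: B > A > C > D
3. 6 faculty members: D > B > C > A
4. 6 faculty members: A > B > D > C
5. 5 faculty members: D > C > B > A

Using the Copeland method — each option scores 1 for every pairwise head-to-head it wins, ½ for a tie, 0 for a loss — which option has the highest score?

C: beats A; loses to D and B → score 1.
D: beats C; loses to B and A → score 1.
B: beats C, D, and A → score 3.
A: beats D; loses to C and B → score 1.
B has the best pairwise record.

B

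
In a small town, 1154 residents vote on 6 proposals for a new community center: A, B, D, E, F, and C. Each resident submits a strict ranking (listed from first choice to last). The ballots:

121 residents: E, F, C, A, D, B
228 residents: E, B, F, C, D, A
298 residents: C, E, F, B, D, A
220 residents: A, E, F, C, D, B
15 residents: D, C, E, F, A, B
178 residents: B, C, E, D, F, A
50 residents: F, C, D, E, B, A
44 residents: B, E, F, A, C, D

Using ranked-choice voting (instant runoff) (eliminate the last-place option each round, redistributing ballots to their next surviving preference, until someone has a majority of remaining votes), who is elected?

E

Round 1: A 220, B 222, D 15, E 349, F 50, C 298. Eliminate D.
Round 2: A 220, B 222, E 349, F 50, C 313. Eliminate F.
Round 3: A 220, B 222, E 349, C 363. Eliminate A.
Round 4: B 222, E 569, C 363. Eliminate B.
Round 5: E 613, C 541. E has a majority.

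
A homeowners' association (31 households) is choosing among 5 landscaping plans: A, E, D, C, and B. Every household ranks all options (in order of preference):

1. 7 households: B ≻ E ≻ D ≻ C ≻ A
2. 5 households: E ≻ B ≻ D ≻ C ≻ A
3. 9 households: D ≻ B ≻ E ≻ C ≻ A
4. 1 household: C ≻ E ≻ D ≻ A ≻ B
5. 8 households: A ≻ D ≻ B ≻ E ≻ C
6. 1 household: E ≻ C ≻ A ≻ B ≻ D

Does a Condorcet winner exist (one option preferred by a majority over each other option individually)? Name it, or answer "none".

D vs A: 22–9 for D.
D vs E: 17–14 for D.
D vs C: 29–2 for D.
D vs B: 18–13 for D.
D beats every other option head-to-head.

D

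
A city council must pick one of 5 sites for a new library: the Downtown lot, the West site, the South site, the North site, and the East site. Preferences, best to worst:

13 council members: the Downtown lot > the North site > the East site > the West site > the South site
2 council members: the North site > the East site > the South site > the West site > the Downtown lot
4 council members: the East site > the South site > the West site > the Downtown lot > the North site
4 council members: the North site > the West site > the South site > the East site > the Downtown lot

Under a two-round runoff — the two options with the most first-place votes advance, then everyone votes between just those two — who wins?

Round 1 first-place votes: the Downtown lot 13, the West site 0, the South site 0, the North site 6, the East site 4.
the Downtown lot and the North site advance.
Runoff: the Downtown lot is preferred to the North site by 17 voters; the North site by 6.
the Downtown lot wins the runoff.

the Downtown lot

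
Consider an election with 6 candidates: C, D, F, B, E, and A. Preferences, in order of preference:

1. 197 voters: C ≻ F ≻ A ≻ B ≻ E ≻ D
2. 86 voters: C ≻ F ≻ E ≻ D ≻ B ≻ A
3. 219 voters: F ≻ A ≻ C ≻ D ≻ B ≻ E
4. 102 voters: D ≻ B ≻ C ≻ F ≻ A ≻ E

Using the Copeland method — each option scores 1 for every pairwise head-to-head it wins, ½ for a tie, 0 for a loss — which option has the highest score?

C

C: beats D, F, B, E, and A → score 5.
D: beats B and E; loses to C, F, and A → score 2.
F: beats D, B, E, and A; loses to C → score 4.
B: beats E; loses to C, D, F, and A → score 1.
E: loses to C, D, F, B, and A → score 0.
A: beats D, B, and E; loses to C and F → score 3.
C has the best pairwise record.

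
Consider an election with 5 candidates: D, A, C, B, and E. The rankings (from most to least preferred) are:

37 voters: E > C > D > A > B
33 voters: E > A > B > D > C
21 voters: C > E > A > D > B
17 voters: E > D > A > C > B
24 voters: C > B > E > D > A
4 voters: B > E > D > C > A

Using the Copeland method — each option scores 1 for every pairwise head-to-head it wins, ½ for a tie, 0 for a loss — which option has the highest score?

D: beats A and B; loses to C and E → score 2.
A: beats B; loses to D, C, and E → score 1.
C: beats D, A, and B; loses to E → score 3.
B: loses to D, A, C, and E → score 0.
E: beats D, A, C, and B → score 4.
E has the best pairwise record.

E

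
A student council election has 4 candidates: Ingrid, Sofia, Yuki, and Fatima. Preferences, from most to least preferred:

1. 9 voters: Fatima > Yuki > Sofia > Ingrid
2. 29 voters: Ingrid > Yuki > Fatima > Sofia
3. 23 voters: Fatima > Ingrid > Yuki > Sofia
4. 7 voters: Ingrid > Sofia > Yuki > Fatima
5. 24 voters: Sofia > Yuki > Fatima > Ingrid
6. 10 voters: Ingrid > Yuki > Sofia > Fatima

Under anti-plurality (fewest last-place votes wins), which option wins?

Yuki

Last-place votes: Ingrid 33, Sofia 52, Yuki 0, Fatima 17.
Yuki is ranked last by the fewest voters, so Yuki wins.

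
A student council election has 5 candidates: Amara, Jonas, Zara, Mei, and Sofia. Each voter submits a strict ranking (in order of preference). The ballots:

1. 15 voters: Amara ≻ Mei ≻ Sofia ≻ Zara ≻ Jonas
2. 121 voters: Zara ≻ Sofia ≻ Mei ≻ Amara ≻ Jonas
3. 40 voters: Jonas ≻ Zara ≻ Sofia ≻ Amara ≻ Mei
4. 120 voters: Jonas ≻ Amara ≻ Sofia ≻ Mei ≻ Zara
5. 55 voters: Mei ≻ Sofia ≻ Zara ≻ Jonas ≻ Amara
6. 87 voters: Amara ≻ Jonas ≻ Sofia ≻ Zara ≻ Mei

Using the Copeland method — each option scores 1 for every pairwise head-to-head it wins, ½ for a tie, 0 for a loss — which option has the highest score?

Amara

Amara: beats Jonas, Zara, Mei, and Sofia → score 4.
Jonas: beats Zara, Mei, and Sofia; loses to Amara → score 3.
Zara: beats Mei; loses to Amara, Jonas, and Sofia → score 1.
Mei: loses to Amara, Jonas, Zara, and Sofia → score 0.
Sofia: beats Zara and Mei; loses to Amara and Jonas → score 2.
Amara has the best pairwise record.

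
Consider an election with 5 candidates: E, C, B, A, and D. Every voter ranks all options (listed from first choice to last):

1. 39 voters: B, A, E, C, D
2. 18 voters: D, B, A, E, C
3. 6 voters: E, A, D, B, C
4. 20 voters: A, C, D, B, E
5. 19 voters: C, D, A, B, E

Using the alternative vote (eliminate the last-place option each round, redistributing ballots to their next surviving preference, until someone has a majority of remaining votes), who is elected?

Round 1: E 6, C 19, B 39, A 20, D 18. Eliminate E.
Round 2: C 19, B 39, A 26, D 18. Eliminate D.
Round 3: C 19, B 57, A 26. B has a majority.

B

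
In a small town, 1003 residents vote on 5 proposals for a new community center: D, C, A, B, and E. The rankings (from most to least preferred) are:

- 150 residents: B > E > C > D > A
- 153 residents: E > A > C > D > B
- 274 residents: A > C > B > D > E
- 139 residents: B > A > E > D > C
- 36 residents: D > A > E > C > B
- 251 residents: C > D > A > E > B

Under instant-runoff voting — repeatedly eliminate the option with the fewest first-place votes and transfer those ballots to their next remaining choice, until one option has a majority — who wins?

A

Round 1: D 36, C 251, A 274, B 289, E 153. Eliminate D.
Round 2: C 251, A 310, B 289, E 153. Eliminate E.
Round 3: C 251, A 463, B 289. Eliminate C.
Round 4: A 714, B 289. A has a majority.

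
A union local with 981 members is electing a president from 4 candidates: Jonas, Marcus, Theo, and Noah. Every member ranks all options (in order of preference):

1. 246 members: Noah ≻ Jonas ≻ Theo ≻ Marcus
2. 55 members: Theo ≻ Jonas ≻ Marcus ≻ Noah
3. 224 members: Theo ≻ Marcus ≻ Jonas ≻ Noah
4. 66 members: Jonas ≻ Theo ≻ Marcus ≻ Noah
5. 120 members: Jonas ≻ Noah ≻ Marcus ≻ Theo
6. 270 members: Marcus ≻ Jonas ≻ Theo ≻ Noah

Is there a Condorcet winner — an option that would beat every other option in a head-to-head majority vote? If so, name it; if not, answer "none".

Checking pairwise contests:
Marcus beats Jonas 494–487.
Theo beats Marcus 591–390.
Jonas beats Theo 702–279.
Jonas beats Noah 735–246.
Every option loses at least one head-to-head, so there is no Condorcet winner.

none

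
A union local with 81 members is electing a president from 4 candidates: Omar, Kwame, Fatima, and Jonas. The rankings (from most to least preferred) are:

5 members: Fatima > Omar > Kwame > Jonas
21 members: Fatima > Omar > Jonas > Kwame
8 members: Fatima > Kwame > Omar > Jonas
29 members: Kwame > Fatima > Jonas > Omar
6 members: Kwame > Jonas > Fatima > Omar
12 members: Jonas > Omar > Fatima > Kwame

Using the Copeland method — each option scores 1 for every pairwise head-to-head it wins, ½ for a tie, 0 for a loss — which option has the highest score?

Omar: loses to Kwame, Fatima, and Jonas → score 0.
Kwame: beats Omar and Jonas; loses to Fatima → score 2.
Fatima: beats Omar, Kwame, and Jonas → score 3.
Jonas: beats Omar; loses to Kwame and Fatima → score 1.
Fatima has the best pairwise record.

Fatima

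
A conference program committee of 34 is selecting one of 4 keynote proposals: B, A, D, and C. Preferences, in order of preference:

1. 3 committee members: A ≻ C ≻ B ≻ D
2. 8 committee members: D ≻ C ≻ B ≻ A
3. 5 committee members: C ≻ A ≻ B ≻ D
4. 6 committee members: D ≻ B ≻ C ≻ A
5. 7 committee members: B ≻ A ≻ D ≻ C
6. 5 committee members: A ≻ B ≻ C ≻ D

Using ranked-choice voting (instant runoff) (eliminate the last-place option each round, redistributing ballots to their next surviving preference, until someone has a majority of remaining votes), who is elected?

Round 1: B 7, A 8, D 14, C 5. Eliminate C.
Round 2: B 7, A 13, D 14. Eliminate B.
Round 3: A 20, D 14. A has a majority.

A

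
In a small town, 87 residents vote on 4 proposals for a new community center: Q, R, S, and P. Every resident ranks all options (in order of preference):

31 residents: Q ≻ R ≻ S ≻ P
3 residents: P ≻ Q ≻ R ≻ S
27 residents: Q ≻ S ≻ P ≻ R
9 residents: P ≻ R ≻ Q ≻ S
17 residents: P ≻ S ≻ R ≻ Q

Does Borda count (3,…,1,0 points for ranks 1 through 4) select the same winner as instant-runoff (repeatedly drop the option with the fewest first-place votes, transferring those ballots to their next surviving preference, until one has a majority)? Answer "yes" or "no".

yes

Borda — scores: Q 189, R 100, S 119, P 114. Winner: Q.
Instant-runoff — R1 Q 58, R 0, S 0, P 29 (Q winner). Winner: Q.
The two methods agree.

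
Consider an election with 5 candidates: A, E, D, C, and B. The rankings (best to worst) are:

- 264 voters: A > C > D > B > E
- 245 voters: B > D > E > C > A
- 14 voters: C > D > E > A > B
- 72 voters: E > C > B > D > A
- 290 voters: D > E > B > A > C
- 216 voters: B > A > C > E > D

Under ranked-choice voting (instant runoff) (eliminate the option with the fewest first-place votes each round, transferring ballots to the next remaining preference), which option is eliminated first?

C

Round 1: A 264, E 72, D 290, C 14, B 461. Eliminate C.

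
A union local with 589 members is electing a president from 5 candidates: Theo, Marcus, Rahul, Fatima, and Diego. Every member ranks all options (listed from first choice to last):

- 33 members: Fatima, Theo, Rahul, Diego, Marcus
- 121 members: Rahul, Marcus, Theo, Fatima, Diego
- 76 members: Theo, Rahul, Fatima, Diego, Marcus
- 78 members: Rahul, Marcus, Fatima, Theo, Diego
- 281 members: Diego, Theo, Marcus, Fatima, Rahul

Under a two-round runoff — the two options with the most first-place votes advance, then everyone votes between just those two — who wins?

Round 1 first-place votes: Theo 76, Marcus 0, Rahul 199, Fatima 33, Diego 281.
Diego and Rahul advance.
Runoff: Diego is preferred to Rahul by 281 voters; Rahul by 308.
Rahul wins the runoff.

Rahul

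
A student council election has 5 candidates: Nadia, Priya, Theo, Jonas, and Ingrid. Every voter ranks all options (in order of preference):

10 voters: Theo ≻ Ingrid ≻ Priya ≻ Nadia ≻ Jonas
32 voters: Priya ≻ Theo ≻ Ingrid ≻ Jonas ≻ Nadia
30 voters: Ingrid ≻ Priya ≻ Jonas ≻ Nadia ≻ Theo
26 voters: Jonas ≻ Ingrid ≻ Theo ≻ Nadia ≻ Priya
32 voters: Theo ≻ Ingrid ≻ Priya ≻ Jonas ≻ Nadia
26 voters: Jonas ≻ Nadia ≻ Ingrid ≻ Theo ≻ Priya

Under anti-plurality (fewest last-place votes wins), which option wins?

Last-place votes: Nadia 64, Priya 52, Theo 30, Jonas 10, Ingrid 0.
Ingrid is ranked last by the fewest voters, so Ingrid wins.

Ingrid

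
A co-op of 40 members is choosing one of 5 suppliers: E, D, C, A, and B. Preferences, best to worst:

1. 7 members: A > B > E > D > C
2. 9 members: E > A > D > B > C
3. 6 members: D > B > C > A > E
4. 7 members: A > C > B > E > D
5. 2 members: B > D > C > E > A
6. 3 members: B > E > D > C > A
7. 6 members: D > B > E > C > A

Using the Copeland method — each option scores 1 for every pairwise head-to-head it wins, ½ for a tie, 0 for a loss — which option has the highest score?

E: beats D and C; ties A; loses to B → score 2.5.
D: beats C and B; loses to E and A → score 2.
C: loses to E, D, A, and B → score 0.
A: beats D, C, and B; ties E → score 3.5.
B: beats E and C; loses to D and A → score 2.
A has the best pairwise record.

A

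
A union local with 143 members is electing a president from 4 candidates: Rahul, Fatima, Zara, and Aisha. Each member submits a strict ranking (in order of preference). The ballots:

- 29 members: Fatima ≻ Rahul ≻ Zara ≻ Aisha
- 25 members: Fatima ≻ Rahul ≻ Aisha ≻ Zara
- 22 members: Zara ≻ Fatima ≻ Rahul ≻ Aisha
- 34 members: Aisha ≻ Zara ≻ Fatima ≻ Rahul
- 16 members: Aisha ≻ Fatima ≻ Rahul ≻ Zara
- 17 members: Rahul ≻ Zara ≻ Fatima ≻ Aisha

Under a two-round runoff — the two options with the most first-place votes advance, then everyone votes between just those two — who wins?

Round 1 first-place votes: Rahul 17, Fatima 54, Zara 22, Aisha 50.
Fatima and Aisha advance.
Runoff: Fatima is preferred to Aisha by 93 voters; Aisha by 50.
Fatima wins the runoff.

Fatima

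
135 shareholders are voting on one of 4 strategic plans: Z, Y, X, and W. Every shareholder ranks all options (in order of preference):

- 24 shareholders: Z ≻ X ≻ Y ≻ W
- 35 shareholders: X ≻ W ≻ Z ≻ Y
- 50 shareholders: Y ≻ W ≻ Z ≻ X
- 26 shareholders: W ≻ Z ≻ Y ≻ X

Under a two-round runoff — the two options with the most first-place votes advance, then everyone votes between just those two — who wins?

Round 1 first-place votes: Z 24, Y 50, X 35, W 26.
Y and X advance.
Runoff: Y is preferred to X by 76 voters; X by 59.
Y wins the runoff.

Y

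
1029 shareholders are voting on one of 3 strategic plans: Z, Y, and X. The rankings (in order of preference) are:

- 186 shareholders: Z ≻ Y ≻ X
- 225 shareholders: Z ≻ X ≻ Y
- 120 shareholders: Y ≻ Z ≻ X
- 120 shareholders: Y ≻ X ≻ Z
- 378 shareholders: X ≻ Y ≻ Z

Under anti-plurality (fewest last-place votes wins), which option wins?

Y

Last-place votes: Z 498, Y 225, X 306.
Y is ranked last by the fewest voters, so Y wins.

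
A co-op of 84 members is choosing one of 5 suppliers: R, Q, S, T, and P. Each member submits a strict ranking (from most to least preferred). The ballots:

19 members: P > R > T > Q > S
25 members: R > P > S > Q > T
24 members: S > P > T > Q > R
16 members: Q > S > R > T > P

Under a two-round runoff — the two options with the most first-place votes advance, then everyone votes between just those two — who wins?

R

Round 1 first-place votes: R 25, Q 16, S 24, T 0, P 19.
R and S advance.
Runoff: R is preferred to S by 44 voters; S by 40.
R wins the runoff.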